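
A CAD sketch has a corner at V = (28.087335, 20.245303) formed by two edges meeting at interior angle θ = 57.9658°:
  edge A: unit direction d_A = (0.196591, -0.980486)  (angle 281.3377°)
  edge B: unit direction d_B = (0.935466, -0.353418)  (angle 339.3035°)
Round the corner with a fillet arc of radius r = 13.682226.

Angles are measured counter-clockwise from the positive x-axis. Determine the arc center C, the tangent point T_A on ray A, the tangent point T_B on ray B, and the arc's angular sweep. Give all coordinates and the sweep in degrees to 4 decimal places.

bisector direction at 310.3206° = (0.647064,-0.762436)
center distance |VC| = r/sin(θ/2) = 13.682226/sin(28.9829°) = 28.237058
C = V + |VC|·bis = (46.3585,-1.2836)
T_A = V + ((C−V)·d_A)·d_A = V + 24.7008·d_A = (32.9433,-3.9734)
T_B = V + ((C−V)·d_B)·d_B = V + 24.7008·d_B = (51.1941,11.5156)
sweep = 180° − θ = 122.0342°

center=(46.3585,-1.2836) T_A=(32.9433,-3.9734) T_B=(51.1941,11.5156) sweep=122.0342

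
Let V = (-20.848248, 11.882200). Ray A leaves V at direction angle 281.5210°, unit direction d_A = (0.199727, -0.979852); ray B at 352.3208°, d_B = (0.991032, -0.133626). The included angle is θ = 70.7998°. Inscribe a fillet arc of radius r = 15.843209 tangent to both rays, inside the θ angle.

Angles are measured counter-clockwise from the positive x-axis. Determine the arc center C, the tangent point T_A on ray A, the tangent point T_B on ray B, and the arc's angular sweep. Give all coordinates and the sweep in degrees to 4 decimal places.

center=(-0.8716,-6.7979) T_A=(-16.3956,-9.9623) T_B=(1.2455,8.9032) sweep=109.2002

bisector direction at 316.9209° = (0.730411,-0.683007)
center distance |VC| = r/sin(θ/2) = 15.843209/sin(35.3999°) = 27.349841
C = V + |VC|·bis = (-0.8716,-6.7979)
T_A = V + ((C−V)·d_A)·d_A = V + 22.2936·d_A = (-16.3956,-9.9623)
T_B = V + ((C−V)·d_B)·d_B = V + 22.2936·d_B = (1.2455,8.9032)
sweep = 180° − θ = 109.2002°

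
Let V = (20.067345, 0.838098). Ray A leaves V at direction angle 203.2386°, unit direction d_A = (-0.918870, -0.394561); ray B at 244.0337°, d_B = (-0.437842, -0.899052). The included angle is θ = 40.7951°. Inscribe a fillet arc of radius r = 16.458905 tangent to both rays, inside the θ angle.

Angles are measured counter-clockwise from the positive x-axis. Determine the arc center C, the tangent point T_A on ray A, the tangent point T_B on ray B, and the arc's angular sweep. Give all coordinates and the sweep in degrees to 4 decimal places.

center=(-14.1100,-31.7497) T_A=(-20.6041,-16.6261) T_B=(0.6874,-38.9561) sweep=139.2049

bisector direction at 223.6361° = (-0.723737,-0.690076)
center distance |VC| = r/sin(θ/2) = 16.458905/sin(20.3975°) = 47.223516
C = V + |VC|·bis = (-14.1100,-31.7497)
T_A = V + ((C−V)·d_A)·d_A = V + 44.2625·d_A = (-20.6041,-16.6261)
T_B = V + ((C−V)·d_B)·d_B = V + 44.2625·d_B = (0.6874,-38.9561)
sweep = 180° − θ = 139.2049°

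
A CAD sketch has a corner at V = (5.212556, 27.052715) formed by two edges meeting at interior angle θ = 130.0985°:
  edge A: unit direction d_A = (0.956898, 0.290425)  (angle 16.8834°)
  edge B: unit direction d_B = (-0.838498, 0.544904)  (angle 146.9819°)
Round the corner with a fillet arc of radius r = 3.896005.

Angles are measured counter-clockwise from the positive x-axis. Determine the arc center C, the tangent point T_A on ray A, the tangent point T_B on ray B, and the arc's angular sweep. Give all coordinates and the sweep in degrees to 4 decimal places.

bisector direction at 81.9326° = (0.140337,0.990104)
center distance |VC| = r/sin(θ/2) = 3.896005/sin(65.0493°) = 4.297045
C = V + |VC|·bis = (5.8156,31.3072)
T_A = V + ((C−V)·d_A)·d_A = V + 1.8127·d_A = (6.9471,27.5792)
T_B = V + ((C−V)·d_B)·d_B = V + 1.8127·d_B = (3.6926,28.0404)
sweep = 180° − θ = 49.9015°

center=(5.8156,31.3072) T_A=(6.9471,27.5792) T_B=(3.6926,28.0404) sweep=49.9015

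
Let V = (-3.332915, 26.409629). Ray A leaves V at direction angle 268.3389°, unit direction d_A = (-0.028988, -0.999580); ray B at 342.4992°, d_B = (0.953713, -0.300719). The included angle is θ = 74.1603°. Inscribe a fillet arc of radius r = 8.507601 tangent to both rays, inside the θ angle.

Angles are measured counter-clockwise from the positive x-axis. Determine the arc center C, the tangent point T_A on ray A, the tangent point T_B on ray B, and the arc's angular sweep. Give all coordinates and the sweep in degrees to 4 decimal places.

center=(4.8448,14.9106) T_A=(-3.6592,15.1572) T_B=(7.4032,23.0244) sweep=105.8397

bisector direction at 305.4191° = (0.579552,-0.814935)
center distance |VC| = r/sin(θ/2) = 8.507601/sin(37.0802°) = 14.110391
C = V + |VC|·bis = (4.8448,14.9106)
T_A = V + ((C−V)·d_A)·d_A = V + 11.2572·d_A = (-3.6592,15.1572)
T_B = V + ((C−V)·d_B)·d_B = V + 11.2572·d_B = (7.4032,23.0244)
sweep = 180° − θ = 105.8397°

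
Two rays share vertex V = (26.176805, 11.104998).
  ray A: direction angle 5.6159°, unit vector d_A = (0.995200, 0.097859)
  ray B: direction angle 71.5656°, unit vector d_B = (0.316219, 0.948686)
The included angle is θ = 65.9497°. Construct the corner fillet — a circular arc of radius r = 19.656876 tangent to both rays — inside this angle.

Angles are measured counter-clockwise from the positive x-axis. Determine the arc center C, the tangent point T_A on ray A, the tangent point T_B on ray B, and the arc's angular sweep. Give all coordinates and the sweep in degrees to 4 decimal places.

center=(54.4058,33.6325) T_A=(56.3294,14.0699) T_B=(35.7576,39.8483) sweep=114.0503

bisector direction at 38.5908° = (0.781621,0.623753)
center distance |VC| = r/sin(θ/2) = 19.656876/sin(32.9749°) = 36.115982
C = V + |VC|·bis = (54.4058,33.6325)
T_A = V + ((C−V)·d_A)·d_A = V + 30.2980·d_A = (56.3294,14.0699)
T_B = V + ((C−V)·d_B)·d_B = V + 30.2980·d_B = (35.7576,39.8483)
sweep = 180° − θ = 114.0503°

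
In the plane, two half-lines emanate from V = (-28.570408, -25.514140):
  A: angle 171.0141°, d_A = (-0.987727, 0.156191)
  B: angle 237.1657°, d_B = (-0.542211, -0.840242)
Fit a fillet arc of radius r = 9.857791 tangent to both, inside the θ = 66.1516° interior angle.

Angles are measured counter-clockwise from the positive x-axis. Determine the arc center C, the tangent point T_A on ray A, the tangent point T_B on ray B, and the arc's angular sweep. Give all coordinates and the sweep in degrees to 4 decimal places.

center=(-45.0601,-32.8869) T_A=(-43.5204,-23.1501) T_B=(-36.7772,-38.2319) sweep=113.8484

bisector direction at 204.0899° = (-0.912906,-0.408170)
center distance |VC| = r/sin(θ/2) = 9.857791/sin(33.0758°) = 18.062896
C = V + |VC|·bis = (-45.0601,-32.8869)
T_A = V + ((C−V)·d_A)·d_A = V + 15.1358·d_A = (-43.5204,-23.1501)
T_B = V + ((C−V)·d_B)·d_B = V + 15.1358·d_B = (-36.7772,-38.2319)
sweep = 180° − θ = 113.8484°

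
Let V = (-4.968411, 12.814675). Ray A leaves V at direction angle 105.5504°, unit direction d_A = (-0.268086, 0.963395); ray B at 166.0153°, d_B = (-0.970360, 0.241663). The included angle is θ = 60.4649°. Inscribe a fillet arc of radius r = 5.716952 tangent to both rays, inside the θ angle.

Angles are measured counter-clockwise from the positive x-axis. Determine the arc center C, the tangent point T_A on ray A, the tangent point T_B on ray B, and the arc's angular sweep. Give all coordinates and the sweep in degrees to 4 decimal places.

center=(-13.1060,20.7329) T_A=(-7.5983,22.2655) T_B=(-14.4876,15.1854) sweep=119.5351

bisector direction at 135.7828° = (-0.716702,0.697380)
center distance |VC| = r/sin(θ/2) = 5.716952/sin(30.2325°) = 11.354212
C = V + |VC|·bis = (-13.1060,20.7329)
T_A = V + ((C−V)·d_A)·d_A = V + 9.8099·d_A = (-7.5983,22.2655)
T_B = V + ((C−V)·d_B)·d_B = V + 9.8099·d_B = (-14.4876,15.1854)
sweep = 180° − θ = 119.5351°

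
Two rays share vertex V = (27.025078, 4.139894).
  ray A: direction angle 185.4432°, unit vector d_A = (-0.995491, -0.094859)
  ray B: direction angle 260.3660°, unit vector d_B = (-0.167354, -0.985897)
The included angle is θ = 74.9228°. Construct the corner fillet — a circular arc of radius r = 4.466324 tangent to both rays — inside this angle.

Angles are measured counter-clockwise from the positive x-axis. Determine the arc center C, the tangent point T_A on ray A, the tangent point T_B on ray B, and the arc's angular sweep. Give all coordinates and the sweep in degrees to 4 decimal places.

bisector direction at 222.9046° = (-0.732488,-0.680780)
center distance |VC| = r/sin(θ/2) = 4.466324/sin(37.4614°) = 7.343188
C = V + |VC|·bis = (21.6463,-0.8592)
T_A = V + ((C−V)·d_A)·d_A = V + 5.8288·d_A = (21.2226,3.5870)
T_B = V + ((C−V)·d_B)·d_B = V + 5.8288·d_B = (26.0496,-1.6067)
sweep = 180° − θ = 105.0772°

center=(21.6463,-0.8592) T_A=(21.2226,3.5870) T_B=(26.0496,-1.6067) sweep=105.0772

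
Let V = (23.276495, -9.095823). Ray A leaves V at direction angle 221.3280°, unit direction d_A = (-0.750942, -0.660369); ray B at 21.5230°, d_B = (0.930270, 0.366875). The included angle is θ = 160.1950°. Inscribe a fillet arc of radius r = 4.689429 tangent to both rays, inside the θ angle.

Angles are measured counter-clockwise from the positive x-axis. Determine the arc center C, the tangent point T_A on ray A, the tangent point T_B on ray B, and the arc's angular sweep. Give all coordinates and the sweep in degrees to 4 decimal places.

bisector direction at 301.4255° = (0.521389,-0.853319)
center distance |VC| = r/sin(θ/2) = 4.689429/sin(80.0975°) = 4.760350
C = V + |VC|·bis = (25.7585,-13.1579)
T_A = V + ((C−V)·d_A)·d_A = V + 0.8186·d_A = (22.6617,-9.6364)
T_B = V + ((C−V)·d_B)·d_B = V + 0.8186·d_B = (24.0381,-8.7955)
sweep = 180° − θ = 19.8050°

center=(25.7585,-13.1579) T_A=(22.6617,-9.6364) T_B=(24.0381,-8.7955) sweep=19.8050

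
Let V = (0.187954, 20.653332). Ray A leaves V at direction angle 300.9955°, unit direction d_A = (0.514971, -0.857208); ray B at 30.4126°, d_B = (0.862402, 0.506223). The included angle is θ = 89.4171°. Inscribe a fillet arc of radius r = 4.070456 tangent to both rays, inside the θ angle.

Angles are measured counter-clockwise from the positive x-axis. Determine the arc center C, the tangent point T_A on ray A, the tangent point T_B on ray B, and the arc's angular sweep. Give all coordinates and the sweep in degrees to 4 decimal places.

center=(5.7948,19.2246) T_A=(2.3056,17.1284) T_B=(3.7342,22.7350) sweep=90.5829

bisector direction at 345.7040° = (0.969033,-0.246931)
center distance |VC| = r/sin(θ/2) = 4.070456/sin(44.7086°) = 5.786001
C = V + |VC|·bis = (5.7948,19.2246)
T_A = V + ((C−V)·d_A)·d_A = V + 4.1121·d_A = (2.3056,17.1284)
T_B = V + ((C−V)·d_B)·d_B = V + 4.1121·d_B = (3.7342,22.7350)
sweep = 180° − θ = 90.5829°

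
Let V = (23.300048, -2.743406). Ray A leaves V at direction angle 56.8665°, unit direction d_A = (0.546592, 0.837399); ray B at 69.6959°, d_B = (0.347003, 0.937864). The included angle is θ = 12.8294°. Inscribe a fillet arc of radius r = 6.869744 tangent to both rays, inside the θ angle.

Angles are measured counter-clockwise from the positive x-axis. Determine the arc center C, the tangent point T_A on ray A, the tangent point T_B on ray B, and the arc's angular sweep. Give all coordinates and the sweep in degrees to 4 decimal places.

bisector direction at 63.2812° = (0.449612,0.893224)
center distance |VC| = r/sin(θ/2) = 6.869744/sin(6.4147°) = 61.488584
C = V + |VC|·bis = (50.9461,52.1797)
T_A = V + ((C−V)·d_A)·d_A = V + 61.1036·d_A = (56.6988,48.4247)
T_B = V + ((C−V)·d_B)·d_B = V + 61.1036·d_B = (44.5032,54.5635)
sweep = 180° − θ = 167.1706°

center=(50.9461,52.1797) T_A=(56.6988,48.4247) T_B=(44.5032,54.5635) sweep=167.1706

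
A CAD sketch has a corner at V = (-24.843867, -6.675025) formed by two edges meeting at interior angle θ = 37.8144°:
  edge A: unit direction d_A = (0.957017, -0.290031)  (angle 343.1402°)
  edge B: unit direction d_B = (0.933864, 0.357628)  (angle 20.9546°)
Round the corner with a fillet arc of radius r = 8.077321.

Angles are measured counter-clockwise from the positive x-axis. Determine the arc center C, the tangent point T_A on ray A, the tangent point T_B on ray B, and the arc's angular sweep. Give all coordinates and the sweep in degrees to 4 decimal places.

center=(0.0674,-5.7845) T_A=(-2.2752,-13.5146) T_B=(-2.8212,1.7587) sweep=142.1856

bisector direction at 2.0474° = (0.999362,0.035726)
center distance |VC| = r/sin(θ/2) = 8.077321/sin(18.9072°) = 24.927210
C = V + |VC|·bis = (0.0674,-5.7845)
T_A = V + ((C−V)·d_A)·d_A = V + 23.5823·d_A = (-2.2752,-13.5146)
T_B = V + ((C−V)·d_B)·d_B = V + 23.5823·d_B = (-2.8212,1.7587)
sweep = 180° − θ = 142.1856°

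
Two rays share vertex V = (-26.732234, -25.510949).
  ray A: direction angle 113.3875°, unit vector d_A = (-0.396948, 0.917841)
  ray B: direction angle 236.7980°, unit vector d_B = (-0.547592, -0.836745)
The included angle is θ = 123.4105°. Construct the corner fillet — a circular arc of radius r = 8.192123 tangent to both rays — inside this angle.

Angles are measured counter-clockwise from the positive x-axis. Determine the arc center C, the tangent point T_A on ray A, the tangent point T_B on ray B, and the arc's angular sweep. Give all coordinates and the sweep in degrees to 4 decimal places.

center=(-36.0019,-24.7151) T_A=(-28.4828,-21.4632) T_B=(-29.1471,-29.2010) sweep=56.5895

bisector direction at 175.0927° = (-0.996334,0.085543)
center distance |VC| = r/sin(θ/2) = 8.192123/sin(61.7052°) = 9.303725
C = V + |VC|·bis = (-36.0019,-24.7151)
T_A = V + ((C−V)·d_A)·d_A = V + 4.4100·d_A = (-28.4828,-21.4632)
T_B = V + ((C−V)·d_B)·d_B = V + 4.4100·d_B = (-29.1471,-29.2010)
sweep = 180° − θ = 56.5895°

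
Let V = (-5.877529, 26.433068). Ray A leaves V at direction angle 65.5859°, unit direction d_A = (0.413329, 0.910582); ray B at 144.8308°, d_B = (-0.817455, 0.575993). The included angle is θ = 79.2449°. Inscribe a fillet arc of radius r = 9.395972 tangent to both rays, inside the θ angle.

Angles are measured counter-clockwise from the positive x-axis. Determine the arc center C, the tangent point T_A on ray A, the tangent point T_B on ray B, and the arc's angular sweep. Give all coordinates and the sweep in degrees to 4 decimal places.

center=(-9.7426,40.6506) T_A=(-1.1868,36.7670) T_B=(-15.1546,32.9699) sweep=100.7551

bisector direction at 105.2084° = (-0.262330,0.964978)
center distance |VC| = r/sin(θ/2) = 9.395972/sin(39.6225°) = 14.733560
C = V + |VC|·bis = (-9.7426,40.6506)
T_A = V + ((C−V)·d_A)·d_A = V + 11.3487·d_A = (-1.1868,36.7670)
T_B = V + ((C−V)·d_B)·d_B = V + 11.3487·d_B = (-15.1546,32.9699)
sweep = 180° − θ = 100.7551°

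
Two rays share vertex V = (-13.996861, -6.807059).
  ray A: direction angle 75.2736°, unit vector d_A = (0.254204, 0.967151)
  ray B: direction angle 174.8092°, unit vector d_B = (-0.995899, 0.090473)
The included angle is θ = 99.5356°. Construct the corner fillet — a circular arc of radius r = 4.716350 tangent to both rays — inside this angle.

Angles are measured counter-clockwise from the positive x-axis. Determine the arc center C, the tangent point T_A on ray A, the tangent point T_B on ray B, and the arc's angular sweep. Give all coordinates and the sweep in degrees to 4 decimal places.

bisector direction at 125.0414° = (-0.574168,0.818737)
center distance |VC| = r/sin(θ/2) = 4.716350/sin(49.7678°) = 6.177817
C = V + |VC|·bis = (-17.5440,-1.7490)
T_A = V + ((C−V)·d_A)·d_A = V + 3.9902·d_A = (-12.9825,-2.9480)
T_B = V + ((C−V)·d_B)·d_B = V + 3.9902·d_B = (-17.9707,-6.4461)
sweep = 180° − θ = 80.4644°

center=(-17.5440,-1.7490) T_A=(-12.9825,-2.9480) T_B=(-17.9707,-6.4461) sweep=80.4644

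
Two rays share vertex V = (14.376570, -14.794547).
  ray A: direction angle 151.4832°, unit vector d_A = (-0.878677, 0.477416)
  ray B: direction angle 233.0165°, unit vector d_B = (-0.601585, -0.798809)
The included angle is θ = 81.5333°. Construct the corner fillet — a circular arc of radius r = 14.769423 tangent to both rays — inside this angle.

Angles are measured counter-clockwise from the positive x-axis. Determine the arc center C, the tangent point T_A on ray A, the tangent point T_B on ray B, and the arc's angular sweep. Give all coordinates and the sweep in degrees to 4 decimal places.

center=(-7.7269,-19.5936) T_A=(-0.6758,-6.6161) T_B=(4.0710,-28.4787) sweep=98.4667

bisector direction at 192.2499° = (-0.977232,-0.212175)
center distance |VC| = r/sin(θ/2) = 14.769423/sin(40.7666°) = 22.618497
C = V + |VC|·bis = (-7.7269,-19.5936)
T_A = V + ((C−V)·d_A)·d_A = V + 17.1307·d_A = (-0.6758,-6.6161)
T_B = V + ((C−V)·d_B)·d_B = V + 17.1307·d_B = (4.0710,-28.4787)
sweep = 180° − θ = 98.4667°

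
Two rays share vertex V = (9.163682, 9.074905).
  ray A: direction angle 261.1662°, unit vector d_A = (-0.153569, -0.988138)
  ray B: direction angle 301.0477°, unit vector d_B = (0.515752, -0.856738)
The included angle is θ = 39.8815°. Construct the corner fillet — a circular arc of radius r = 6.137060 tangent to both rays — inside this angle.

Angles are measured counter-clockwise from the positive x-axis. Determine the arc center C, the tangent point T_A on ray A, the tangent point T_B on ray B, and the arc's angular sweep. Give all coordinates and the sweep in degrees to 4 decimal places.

center=(12.6302,-8.5827) T_A=(6.5659,-7.6403) T_B=(17.8881,-5.4175) sweep=140.1185

bisector direction at 281.1070° = (0.192641,-0.981269)
center distance |VC| = r/sin(θ/2) = 6.137060/sin(19.9408°) = 17.994699
C = V + |VC|·bis = (12.6302,-8.5827)
T_A = V + ((C−V)·d_A)·d_A = V + 16.9158·d_A = (6.5659,-7.6403)
T_B = V + ((C−V)·d_B)·d_B = V + 16.9158·d_B = (17.8881,-5.4175)
sweep = 180° − θ = 140.1185°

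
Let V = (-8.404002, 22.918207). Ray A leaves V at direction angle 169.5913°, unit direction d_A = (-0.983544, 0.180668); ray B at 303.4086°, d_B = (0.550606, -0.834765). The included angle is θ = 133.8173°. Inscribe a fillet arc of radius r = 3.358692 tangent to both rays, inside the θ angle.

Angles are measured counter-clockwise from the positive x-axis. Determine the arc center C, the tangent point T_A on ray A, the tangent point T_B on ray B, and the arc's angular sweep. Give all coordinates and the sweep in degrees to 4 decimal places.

center=(-10.4193,19.8735) T_A=(-9.8124,23.1769) T_B=(-7.6155,21.7228) sweep=46.1827

bisector direction at 236.5000° = (-0.551938,-0.833885)
center distance |VC| = r/sin(θ/2) = 3.358692/sin(66.9086°) = 3.651226
C = V + |VC|·bis = (-10.4193,19.8735)
T_A = V + ((C−V)·d_A)·d_A = V + 1.4320·d_A = (-9.8124,23.1769)
T_B = V + ((C−V)·d_B)·d_B = V + 1.4320·d_B = (-7.6155,21.7228)
sweep = 180° − θ = 46.1827°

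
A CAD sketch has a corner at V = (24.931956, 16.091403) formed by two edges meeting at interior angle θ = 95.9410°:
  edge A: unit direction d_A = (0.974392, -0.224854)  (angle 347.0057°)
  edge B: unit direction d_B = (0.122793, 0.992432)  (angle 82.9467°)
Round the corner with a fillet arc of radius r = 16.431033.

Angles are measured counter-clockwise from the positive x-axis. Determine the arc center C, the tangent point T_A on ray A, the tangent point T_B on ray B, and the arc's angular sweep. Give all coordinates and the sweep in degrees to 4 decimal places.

bisector direction at 34.9762° = (0.819390,0.573236)
center distance |VC| = r/sin(θ/2) = 16.431033/sin(47.9705°) = 22.120394
C = V + |VC|·bis = (43.0572,28.7716)
T_A = V + ((C−V)·d_A)·d_A = V + 14.8099·d_A = (39.3626,12.7613)
T_B = V + ((C−V)·d_B)·d_B = V + 14.8099·d_B = (26.7505,30.7892)
sweep = 180° − θ = 84.0590°

center=(43.0572,28.7716) T_A=(39.3626,12.7613) T_B=(26.7505,30.7892) sweep=84.0590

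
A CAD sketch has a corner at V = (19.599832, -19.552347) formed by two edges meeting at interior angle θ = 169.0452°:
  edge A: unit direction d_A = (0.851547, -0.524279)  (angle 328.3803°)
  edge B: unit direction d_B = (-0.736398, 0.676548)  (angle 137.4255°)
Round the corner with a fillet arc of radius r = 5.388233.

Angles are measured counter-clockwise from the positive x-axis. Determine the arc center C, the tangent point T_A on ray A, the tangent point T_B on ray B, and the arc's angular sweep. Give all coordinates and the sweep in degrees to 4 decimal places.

center=(22.8647,-15.2349) T_A=(20.0398,-19.8232) T_B=(19.2193,-19.2028) sweep=10.9548

bisector direction at 52.9029° = (0.603168,0.797614)
center distance |VC| = r/sin(θ/2) = 5.388233/sin(84.5226°) = 5.412949
C = V + |VC|·bis = (22.8647,-15.2349)
T_A = V + ((C−V)·d_A)·d_A = V + 0.5167·d_A = (20.0398,-19.8232)
T_B = V + ((C−V)·d_B)·d_B = V + 0.5167·d_B = (19.2193,-19.2028)
sweep = 180° − θ = 10.9548°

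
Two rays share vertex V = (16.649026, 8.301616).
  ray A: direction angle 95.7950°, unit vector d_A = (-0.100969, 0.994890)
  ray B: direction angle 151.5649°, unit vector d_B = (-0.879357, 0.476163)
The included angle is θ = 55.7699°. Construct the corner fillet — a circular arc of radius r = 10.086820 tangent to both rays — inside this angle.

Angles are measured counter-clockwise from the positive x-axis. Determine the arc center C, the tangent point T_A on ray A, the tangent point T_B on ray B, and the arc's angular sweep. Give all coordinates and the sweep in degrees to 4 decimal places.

center=(4.6890,26.2485) T_A=(14.7243,27.2670) T_B=(-0.1140,17.3786) sweep=124.2301

bisector direction at 123.6799° = (-0.554553,0.832148)
center distance |VC| = r/sin(θ/2) = 10.086820/sin(27.8849°) = 21.566967
C = V + |VC|·bis = (4.6890,26.2485)
T_A = V + ((C−V)·d_A)·d_A = V + 19.0628·d_A = (14.7243,27.2670)
T_B = V + ((C−V)·d_B)·d_B = V + 19.0628·d_B = (-0.1140,17.3786)
sweep = 180° − θ = 124.2301°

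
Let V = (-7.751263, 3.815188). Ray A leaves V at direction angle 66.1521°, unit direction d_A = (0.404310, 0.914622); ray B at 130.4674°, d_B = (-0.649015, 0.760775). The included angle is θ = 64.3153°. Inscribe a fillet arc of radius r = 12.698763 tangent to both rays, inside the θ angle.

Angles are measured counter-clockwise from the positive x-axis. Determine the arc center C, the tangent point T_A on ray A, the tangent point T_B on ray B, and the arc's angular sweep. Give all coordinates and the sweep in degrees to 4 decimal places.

bisector direction at 98.3097° = (-0.144525,0.989501)
center distance |VC| = r/sin(θ/2) = 12.698763/sin(32.1576°) = 23.858613
C = V + |VC|·bis = (-11.1994,27.4233)
T_A = V + ((C−V)·d_A)·d_A = V + 20.1984·d_A = (0.4151,22.2891)
T_B = V + ((C−V)·d_B)·d_B = V + 20.1984·d_B = (-20.8603,19.1816)
sweep = 180° − θ = 115.6847°

center=(-11.1994,27.4233) T_A=(0.4151,22.2891) T_B=(-20.8603,19.1816) sweep=115.6847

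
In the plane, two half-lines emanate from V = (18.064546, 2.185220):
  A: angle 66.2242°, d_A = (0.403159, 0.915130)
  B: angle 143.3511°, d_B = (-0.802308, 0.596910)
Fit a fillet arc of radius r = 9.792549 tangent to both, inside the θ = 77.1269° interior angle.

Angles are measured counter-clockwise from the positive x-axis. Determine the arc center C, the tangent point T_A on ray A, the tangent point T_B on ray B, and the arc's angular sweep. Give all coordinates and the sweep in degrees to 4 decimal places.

bisector direction at 104.7876° = (-0.255237,0.966878)
center distance |VC| = r/sin(θ/2) = 9.792549/sin(38.5635°) = 15.708772
C = V + |VC|·bis = (14.0551,17.3737)
T_A = V + ((C−V)·d_A)·d_A = V + 12.2830·d_A = (23.0165,13.4257)
T_B = V + ((C−V)·d_B)·d_B = V + 12.2830·d_B = (8.2098,9.5170)
sweep = 180° − θ = 102.8731°

center=(14.0551,17.3737) T_A=(23.0165,13.4257) T_B=(8.2098,9.5170) sweep=102.8731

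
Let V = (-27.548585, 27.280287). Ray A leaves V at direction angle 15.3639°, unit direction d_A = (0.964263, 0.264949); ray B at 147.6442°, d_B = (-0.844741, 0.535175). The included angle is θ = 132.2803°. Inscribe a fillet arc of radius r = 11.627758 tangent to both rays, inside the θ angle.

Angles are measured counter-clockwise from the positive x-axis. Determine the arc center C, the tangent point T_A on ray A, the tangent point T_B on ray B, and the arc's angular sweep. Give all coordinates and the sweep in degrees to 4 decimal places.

bisector direction at 81.5041° = (0.147740,0.989026)
center distance |VC| = r/sin(θ/2) = 11.627758/sin(66.1402°) = 12.714357
C = V + |VC|·bis = (-25.6702,39.8551)
T_A = V + ((C−V)·d_A)·d_A = V + 5.1430·d_A = (-22.5894,28.6429)
T_B = V + ((C−V)·d_B)·d_B = V + 5.1430·d_B = (-31.8931,30.0327)
sweep = 180° − θ = 47.7197°

center=(-25.6702,39.8551) T_A=(-22.5894,28.6429) T_B=(-31.8931,30.0327) sweep=47.7197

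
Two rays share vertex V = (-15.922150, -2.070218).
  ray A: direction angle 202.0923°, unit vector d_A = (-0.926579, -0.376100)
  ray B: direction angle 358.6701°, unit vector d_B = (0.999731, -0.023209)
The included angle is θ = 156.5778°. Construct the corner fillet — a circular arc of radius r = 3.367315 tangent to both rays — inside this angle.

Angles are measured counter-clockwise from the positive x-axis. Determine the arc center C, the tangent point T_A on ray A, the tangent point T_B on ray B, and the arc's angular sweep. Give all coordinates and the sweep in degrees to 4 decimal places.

bisector direction at 280.3812° = (0.180196,-0.983631)
center distance |VC| = r/sin(θ/2) = 3.367315/sin(78.2889°) = 3.438901
C = V + |VC|·bis = (-15.3025,-5.4528)
T_A = V + ((C−V)·d_A)·d_A = V + 0.6980·d_A = (-16.5689,-2.3327)
T_B = V + ((C−V)·d_B)·d_B = V + 0.6980·d_B = (-15.2243,-2.0864)
sweep = 180° − θ = 23.4222°

center=(-15.3025,-5.4528) T_A=(-16.5689,-2.3327) T_B=(-15.2243,-2.0864) sweep=23.4222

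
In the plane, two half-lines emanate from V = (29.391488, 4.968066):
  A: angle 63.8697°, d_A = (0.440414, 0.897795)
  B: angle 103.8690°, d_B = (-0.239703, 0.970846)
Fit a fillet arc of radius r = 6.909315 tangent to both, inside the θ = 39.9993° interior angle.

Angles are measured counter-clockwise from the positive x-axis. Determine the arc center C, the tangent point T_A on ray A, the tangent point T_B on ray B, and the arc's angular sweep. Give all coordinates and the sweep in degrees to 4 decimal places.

center=(31.5490,25.0544) T_A=(37.7521,22.0114) T_B=(24.8411,23.3982) sweep=140.0007

bisector direction at 83.8693° = (0.106796,0.994281)
center distance |VC| = r/sin(θ/2) = 6.909315/sin(19.9996°) = 20.201825
C = V + |VC|·bis = (31.5490,25.0544)
T_A = V + ((C−V)·d_A)·d_A = V + 18.9835·d_A = (37.7521,22.0114)
T_B = V + ((C−V)·d_B)·d_B = V + 18.9835·d_B = (24.8411,23.3982)
sweep = 180° − θ = 140.0007°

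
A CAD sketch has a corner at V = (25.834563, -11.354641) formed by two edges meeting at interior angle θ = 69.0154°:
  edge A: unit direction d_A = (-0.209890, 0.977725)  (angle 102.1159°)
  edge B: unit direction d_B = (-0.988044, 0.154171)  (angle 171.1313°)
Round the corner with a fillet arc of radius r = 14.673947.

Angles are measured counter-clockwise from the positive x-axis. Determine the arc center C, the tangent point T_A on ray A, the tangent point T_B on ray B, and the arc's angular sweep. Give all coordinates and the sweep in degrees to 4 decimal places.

center=(7.0075,6.4346) T_A=(21.3546,9.5145) T_B=(4.7452,-8.0639) sweep=110.9846

bisector direction at 136.6236° = (-0.726858,0.686788)
center distance |VC| = r/sin(θ/2) = 14.673947/sin(34.5077°) = 25.902042
C = V + |VC|·bis = (7.0075,6.4346)
T_A = V + ((C−V)·d_A)·d_A = V + 21.3446·d_A = (21.3546,9.5145)
T_B = V + ((C−V)·d_B)·d_B = V + 21.3446·d_B = (4.7452,-8.0639)
sweep = 180° − θ = 110.9846°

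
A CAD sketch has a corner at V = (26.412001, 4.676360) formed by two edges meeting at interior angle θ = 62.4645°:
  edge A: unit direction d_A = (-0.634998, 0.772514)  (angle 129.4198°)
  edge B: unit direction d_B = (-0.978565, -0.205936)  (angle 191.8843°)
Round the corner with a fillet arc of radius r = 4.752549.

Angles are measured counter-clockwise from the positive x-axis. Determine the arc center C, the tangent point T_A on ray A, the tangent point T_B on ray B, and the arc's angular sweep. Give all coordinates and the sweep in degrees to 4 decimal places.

center=(17.7638,7.7130) T_A=(21.4353,10.7309) T_B=(18.7426,3.0624) sweep=117.5355

bisector direction at 160.6521° = (-0.943524,0.331304)
center distance |VC| = r/sin(θ/2) = 4.752549/sin(31.2323°) = 9.165809
C = V + |VC|·bis = (17.7638,7.7130)
T_A = V + ((C−V)·d_A)·d_A = V + 7.8374·d_A = (21.4353,10.7309)
T_B = V + ((C−V)·d_B)·d_B = V + 7.8374·d_B = (18.7426,3.0624)
sweep = 180° − θ = 117.5355°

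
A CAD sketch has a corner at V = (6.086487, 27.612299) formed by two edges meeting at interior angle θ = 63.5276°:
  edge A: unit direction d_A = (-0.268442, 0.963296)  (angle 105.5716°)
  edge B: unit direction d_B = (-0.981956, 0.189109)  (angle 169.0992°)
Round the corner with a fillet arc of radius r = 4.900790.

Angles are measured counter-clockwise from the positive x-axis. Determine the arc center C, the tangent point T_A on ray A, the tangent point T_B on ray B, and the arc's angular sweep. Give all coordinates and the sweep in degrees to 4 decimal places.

bisector direction at 137.3354° = (-0.735333,0.677705)
center distance |VC| = r/sin(θ/2) = 4.900790/sin(31.7638°) = 9.309680
C = V + |VC|·bis = (-0.7592,33.9215)
T_A = V + ((C−V)·d_A)·d_A = V + 7.9153·d_A = (3.9617,35.2371)
T_B = V + ((C−V)·d_B)·d_B = V + 7.9153·d_B = (-1.6860,29.1092)
sweep = 180° − θ = 116.4724°

center=(-0.7592,33.9215) T_A=(3.9617,35.2371) T_B=(-1.6860,29.1092) sweep=116.4724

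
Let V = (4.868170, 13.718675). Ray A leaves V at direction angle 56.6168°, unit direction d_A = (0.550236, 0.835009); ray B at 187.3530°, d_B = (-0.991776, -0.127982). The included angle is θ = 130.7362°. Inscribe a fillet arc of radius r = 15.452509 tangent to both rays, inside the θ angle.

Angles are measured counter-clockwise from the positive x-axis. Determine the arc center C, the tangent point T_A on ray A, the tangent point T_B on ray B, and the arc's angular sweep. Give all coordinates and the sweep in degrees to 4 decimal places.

bisector direction at 121.9849° = (-0.529696,0.848188)
center distance |VC| = r/sin(θ/2) = 15.452509/sin(65.3681°) = 16.999381
C = V + |VC|·bis = (-4.1363,28.1373)
T_A = V + ((C−V)·d_A)·d_A = V + 7.0851·d_A = (8.7667,19.6348)
T_B = V + ((C−V)·d_B)·d_B = V + 7.0851·d_B = (-2.1587,12.8119)
sweep = 180° − θ = 49.2638°

center=(-4.1363,28.1373) T_A=(8.7667,19.6348) T_B=(-2.1587,12.8119) sweep=49.2638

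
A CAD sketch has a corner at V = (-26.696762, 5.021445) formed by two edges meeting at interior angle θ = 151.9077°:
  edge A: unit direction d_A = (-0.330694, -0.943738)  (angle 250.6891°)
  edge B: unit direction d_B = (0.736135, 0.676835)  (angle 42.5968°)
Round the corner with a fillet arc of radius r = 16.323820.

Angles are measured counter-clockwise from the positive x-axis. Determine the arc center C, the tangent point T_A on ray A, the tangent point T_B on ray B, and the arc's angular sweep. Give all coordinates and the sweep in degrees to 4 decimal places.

bisector direction at 326.6429° = (0.835260,-0.549855)
center distance |VC| = r/sin(θ/2) = 16.323820/sin(75.9539°) = 16.826936
C = V + |VC|·bis = (-12.6419,-4.2309)
T_A = V + ((C−V)·d_A)·d_A = V + 4.0840·d_A = (-28.0473,1.1673)
T_B = V + ((C−V)·d_B)·d_B = V + 4.0840·d_B = (-23.6904,7.7856)
sweep = 180° − θ = 28.0923°

center=(-12.6419,-4.2309) T_A=(-28.0473,1.1673) T_B=(-23.6904,7.7856) sweep=28.0923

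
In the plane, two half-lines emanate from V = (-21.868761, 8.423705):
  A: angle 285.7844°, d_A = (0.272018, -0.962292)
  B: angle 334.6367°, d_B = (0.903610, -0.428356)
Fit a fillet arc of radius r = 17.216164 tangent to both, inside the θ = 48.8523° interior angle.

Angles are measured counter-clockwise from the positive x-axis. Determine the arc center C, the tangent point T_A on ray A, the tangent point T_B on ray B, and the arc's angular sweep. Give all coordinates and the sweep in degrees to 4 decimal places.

bisector direction at 310.2106° = (0.645598,-0.763677)
center distance |VC| = r/sin(θ/2) = 17.216164/sin(24.4261°) = 41.633205
C = V + |VC|·bis = (5.0096,-23.3706)
T_A = V + ((C−V)·d_A)·d_A = V + 37.9068·d_A = (-11.5574,-28.0537)
T_B = V + ((C−V)·d_B)·d_B = V + 37.9068·d_B = (12.3842,-7.8139)
sweep = 180° − θ = 131.1477°

center=(5.0096,-23.3706) T_A=(-11.5574,-28.0537) T_B=(12.3842,-7.8139) sweep=131.1477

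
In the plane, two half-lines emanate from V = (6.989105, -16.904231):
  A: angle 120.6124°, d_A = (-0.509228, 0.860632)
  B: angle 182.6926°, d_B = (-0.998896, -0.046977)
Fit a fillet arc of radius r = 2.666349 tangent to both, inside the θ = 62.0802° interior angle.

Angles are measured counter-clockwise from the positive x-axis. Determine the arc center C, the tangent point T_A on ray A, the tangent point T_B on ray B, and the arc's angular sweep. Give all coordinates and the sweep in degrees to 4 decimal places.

bisector direction at 151.6525° = (-0.880084,0.474818)
center distance |VC| = r/sin(θ/2) = 2.666349/sin(31.0401°) = 5.170972
C = V + |VC|·bis = (2.4382,-14.4490)
T_A = V + ((C−V)·d_A)·d_A = V + 4.4305·d_A = (4.7330,-13.0912)
T_B = V + ((C−V)·d_B)·d_B = V + 4.4305·d_B = (2.5635,-17.1124)
sweep = 180° − θ = 117.9198°

center=(2.4382,-14.4490) T_A=(4.7330,-13.0912) T_B=(2.5635,-17.1124) sweep=117.9198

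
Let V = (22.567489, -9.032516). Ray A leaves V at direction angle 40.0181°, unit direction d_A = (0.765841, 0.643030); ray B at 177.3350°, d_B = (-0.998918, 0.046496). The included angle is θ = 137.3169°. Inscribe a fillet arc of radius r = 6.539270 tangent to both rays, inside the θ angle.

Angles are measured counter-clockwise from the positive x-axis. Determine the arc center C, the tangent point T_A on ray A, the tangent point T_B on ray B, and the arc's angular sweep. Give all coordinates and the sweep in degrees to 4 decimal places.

bisector direction at 108.6766° = (-0.320225,0.947341)
center distance |VC| = r/sin(θ/2) = 6.539270/sin(68.6585°) = 7.020696
C = V + |VC|·bis = (20.3193,-2.3815)
T_A = V + ((C−V)·d_A)·d_A = V + 2.5550·d_A = (24.5242,-7.3896)
T_B = V + ((C−V)·d_B)·d_B = V + 2.5550·d_B = (20.0152,-8.9137)
sweep = 180° − θ = 42.6831°

center=(20.3193,-2.3815) T_A=(24.5242,-7.3896) T_B=(20.0152,-8.9137) sweep=42.6831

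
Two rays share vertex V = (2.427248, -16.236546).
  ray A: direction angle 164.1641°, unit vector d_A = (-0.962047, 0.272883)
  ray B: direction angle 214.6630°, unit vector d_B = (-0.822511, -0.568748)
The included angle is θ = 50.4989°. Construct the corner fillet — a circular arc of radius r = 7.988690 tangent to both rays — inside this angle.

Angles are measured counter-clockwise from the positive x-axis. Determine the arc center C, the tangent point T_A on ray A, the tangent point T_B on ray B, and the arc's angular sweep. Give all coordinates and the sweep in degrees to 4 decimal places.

center=(-16.0487,-19.2997) T_A=(-13.8687,-11.6142) T_B=(-11.5052,-25.8705) sweep=129.5011

bisector direction at 189.4135° = (-0.986534,-0.163559)
center distance |VC| = r/sin(θ/2) = 7.988690/sin(25.2494°) = 18.728172
C = V + |VC|·bis = (-16.0487,-19.2997)
T_A = V + ((C−V)·d_A)·d_A = V + 16.9389·d_A = (-13.8687,-11.6142)
T_B = V + ((C−V)·d_B)·d_B = V + 16.9389·d_B = (-11.5052,-25.8705)
sweep = 180° − θ = 129.5011°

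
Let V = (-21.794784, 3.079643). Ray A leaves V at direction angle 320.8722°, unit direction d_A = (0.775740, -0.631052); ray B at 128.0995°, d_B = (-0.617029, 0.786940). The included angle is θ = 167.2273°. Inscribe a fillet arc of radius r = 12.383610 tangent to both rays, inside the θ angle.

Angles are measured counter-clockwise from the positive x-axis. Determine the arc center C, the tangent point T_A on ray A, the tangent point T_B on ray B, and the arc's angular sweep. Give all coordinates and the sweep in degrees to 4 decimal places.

center=(-12.9049,11.8114) T_A=(-20.7196,2.2050) T_B=(-22.6500,4.1704) sweep=12.7727

bisector direction at 44.4859° = (0.713424,0.700733)
center distance |VC| = r/sin(θ/2) = 12.383610/sin(83.6137°) = 12.460937
C = V + |VC|·bis = (-12.9049,11.8114)
T_A = V + ((C−V)·d_A)·d_A = V + 1.3861·d_A = (-20.7196,2.2050)
T_B = V + ((C−V)·d_B)·d_B = V + 1.3861·d_B = (-22.6500,4.1704)
sweep = 180° − θ = 12.7727°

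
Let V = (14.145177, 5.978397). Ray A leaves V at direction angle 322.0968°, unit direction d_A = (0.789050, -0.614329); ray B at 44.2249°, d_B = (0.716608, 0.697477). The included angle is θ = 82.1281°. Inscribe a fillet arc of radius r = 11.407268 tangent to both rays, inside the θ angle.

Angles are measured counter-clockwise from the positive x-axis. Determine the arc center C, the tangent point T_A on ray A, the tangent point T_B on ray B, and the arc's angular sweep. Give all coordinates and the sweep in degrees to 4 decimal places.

bisector direction at 3.1608° = (0.998479,0.055139)
center distance |VC| = r/sin(θ/2) = 11.407268/sin(41.0641°) = 17.365243
C = V + |VC|·bis = (31.4840,6.9359)
T_A = V + ((C−V)·d_A)·d_A = V + 13.0930·d_A = (24.4762,-2.0650)
T_B = V + ((C−V)·d_B)·d_B = V + 13.0930·d_B = (23.5277,15.1104)
sweep = 180° − θ = 97.8719°

center=(31.4840,6.9359) T_A=(24.4762,-2.0650) T_B=(23.5277,15.1104) sweep=97.8719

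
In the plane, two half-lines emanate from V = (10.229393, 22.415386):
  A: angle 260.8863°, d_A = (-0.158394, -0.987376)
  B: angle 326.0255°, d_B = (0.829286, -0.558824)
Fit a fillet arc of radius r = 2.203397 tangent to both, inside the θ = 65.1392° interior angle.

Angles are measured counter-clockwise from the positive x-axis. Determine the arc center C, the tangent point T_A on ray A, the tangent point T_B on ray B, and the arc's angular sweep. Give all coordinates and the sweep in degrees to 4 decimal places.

center=(11.8586,18.6605) T_A=(9.6830,19.0095) T_B=(13.0899,20.4878) sweep=114.8608

bisector direction at 293.4559° = (0.398043,-0.917367)
center distance |VC| = r/sin(θ/2) = 2.203397/sin(32.5696°) = 4.093071
C = V + |VC|·bis = (11.8586,18.6605)
T_A = V + ((C−V)·d_A)·d_A = V + 3.4494·d_A = (9.6830,19.0095)
T_B = V + ((C−V)·d_B)·d_B = V + 3.4494·d_B = (13.0899,20.4878)
sweep = 180° − θ = 114.8608°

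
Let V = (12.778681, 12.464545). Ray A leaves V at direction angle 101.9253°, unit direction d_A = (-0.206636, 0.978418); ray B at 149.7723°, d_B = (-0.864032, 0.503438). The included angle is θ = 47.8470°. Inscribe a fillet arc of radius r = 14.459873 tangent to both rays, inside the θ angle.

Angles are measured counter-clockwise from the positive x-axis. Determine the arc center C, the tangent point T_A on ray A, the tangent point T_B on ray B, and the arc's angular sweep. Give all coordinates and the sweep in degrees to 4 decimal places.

bisector direction at 125.8488° = (-0.585648,0.810565)
center distance |VC| = r/sin(θ/2) = 14.459873/sin(23.9235°) = 35.657912
C = V + |VC|·bis = (-8.1043,41.3676)
T_A = V + ((C−V)·d_A)·d_A = V + 32.5945·d_A = (6.0435,44.3555)
T_B = V + ((C−V)·d_B)·d_B = V + 32.5945·d_B = (-15.3840,28.8738)
sweep = 180° − θ = 132.1530°

center=(-8.1043,41.3676) T_A=(6.0435,44.3555) T_B=(-15.3840,28.8738) sweep=132.1530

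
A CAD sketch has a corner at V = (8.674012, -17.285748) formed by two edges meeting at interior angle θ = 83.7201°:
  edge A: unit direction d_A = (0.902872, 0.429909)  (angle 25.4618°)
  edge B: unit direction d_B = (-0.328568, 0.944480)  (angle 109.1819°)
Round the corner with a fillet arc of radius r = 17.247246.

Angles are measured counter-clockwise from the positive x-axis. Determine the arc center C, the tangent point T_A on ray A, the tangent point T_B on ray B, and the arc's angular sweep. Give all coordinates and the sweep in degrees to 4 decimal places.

bisector direction at 67.3218° = (0.385554,0.922685)
center distance |VC| = r/sin(θ/2) = 17.247246/sin(41.8601°) = 25.845795
C = V + |VC|·bis = (18.6390,6.5618)
T_A = V + ((C−V)·d_A)·d_A = V + 19.2494·d_A = (26.0537,-9.0103)
T_B = V + ((C−V)·d_B)·d_B = V + 19.2494·d_B = (2.3493,0.8949)
sweep = 180° − θ = 96.2799°

center=(18.6390,6.5618) T_A=(26.0537,-9.0103) T_B=(2.3493,0.8949) sweep=96.2799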